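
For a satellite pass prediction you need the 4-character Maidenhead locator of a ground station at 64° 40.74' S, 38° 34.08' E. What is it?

KC95

Add 180° to longitude and 90° to latitude: 218.57, 25.32.
Field: 218.57/20 → 10 → K, 25.32/10 → 2 → C; chars KC.
Square: 18.57/2 → 9, 5.32/1 → 5; chars 95.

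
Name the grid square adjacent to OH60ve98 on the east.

Longitude extended square 9; +1 → 10, wraps to 0, carry into subsquare.
Longitude subsquare v = 21; +1 → 22 = w.
The latitude characters are unchanged.

OH60we08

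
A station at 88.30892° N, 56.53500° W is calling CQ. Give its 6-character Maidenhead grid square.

GR18rh

Offset from 180°W / 90°S: lon 123.4650°, lat 178.3089°.
Field: 123.4650/20 → 6 → G, 178.3089/10 → 17 → R; chars GR.
Square: 3.4650/2 → 1, 8.3089/1 → 8; chars 18.
Subsquare: 1.4650/0.0833333 → 17 → r, 0.3089/0.0416667 → 7 → h; chars rh.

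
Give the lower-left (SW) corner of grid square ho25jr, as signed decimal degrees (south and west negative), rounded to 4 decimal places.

Field H=7, O=14: +7·20° lon, +14·10° lat → SW at lon -40°, lat 50°.
Square 2, 5: +2·2° lon, +5·1° lat → SW at lon -36°, lat 55°.
Subsquare j=9, r=17: +9·0.0833333° lon, +17·0.0416667° lat → SW at lon -35.25°, lat 55.7083°.
latitude 55.7083, longitude -35.2500.

55.7083, -35.2500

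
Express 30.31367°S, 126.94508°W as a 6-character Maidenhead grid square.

CF69mq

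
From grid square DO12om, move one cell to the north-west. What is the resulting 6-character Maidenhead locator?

DO12nn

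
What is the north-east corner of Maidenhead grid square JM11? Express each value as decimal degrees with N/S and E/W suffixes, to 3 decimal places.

32.000° N, 4.000° E

Field J=9, M=12: +9·20° lon, +12·10° lat → SW at lon 0°, lat 30°.
Square 1, 1: +1·2° lon, +1·1° lat → SW at lon 2°, lat 31°.
Cell spans 2° lon × 1° lat. NE corner is SW corner plus one full cell.
latitude 32.000° N, longitude 4.000° E.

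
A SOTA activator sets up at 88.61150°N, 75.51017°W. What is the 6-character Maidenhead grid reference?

FR28fo

Offset from 180°W / 90°S: lon 104.4898°, lat 178.6115°.
Field: 104.4898/20 → 5 → F, 178.6115/10 → 17 → R; chars FR.
Square: 4.4898/2 → 2, 8.6115/1 → 8; chars 28.
Subsquare: 0.4898/0.0833333 → 5 → f, 0.6115/0.0416667 → 14 → o; chars fo.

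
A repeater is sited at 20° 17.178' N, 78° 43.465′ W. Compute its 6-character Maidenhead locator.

Add 180° to longitude and 90° to latitude: 101.2756, 110.2863.
Field: lon ⌊101.2756/20⌋ = 5 → F; lat ⌊110.2863/10⌋ = 11 → L.
Square: lon ⌊1.2756/2⌋ = 0; lat ⌊0.2863/1⌋ = 0.
Subsquare: lon ⌊1.2756/0.0833333⌋ = 15 → p; lat ⌊0.2863/0.0416667⌋ = 6 → g.

FL00pg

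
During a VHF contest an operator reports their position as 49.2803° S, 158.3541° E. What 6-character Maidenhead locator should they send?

Add 180° to longitude and 90° to latitude: 338.3541, 40.7197.
Field: lon ⌊338.3541/20⌋ = 16 → Q; lat ⌊40.7197/10⌋ = 4 → E.
Square: lon ⌊18.3541/2⌋ = 9; lat ⌊0.7197/1⌋ = 0.
Subsquare: lon ⌊0.3541/0.0833333⌋ = 4 → e; lat ⌊0.7197/0.0416667⌋ = 17 → r.

QE90er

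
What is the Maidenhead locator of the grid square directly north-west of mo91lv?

Longitude subsquare l = 11; −1 → 10 = k.
Latitude subsquare v = 21; +1 → 22 = w.

MO91kw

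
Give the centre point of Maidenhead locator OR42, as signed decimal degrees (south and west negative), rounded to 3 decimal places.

82.500, 109.000

Field O=14, R=17: +14·20° lon, +17·10° lat → SW at lon 100°, lat 80°.
Square 4, 2: +4·2° lon, +2·1° lat → SW at lon 108°, lat 82°.
Cell spans 2° lon × 1° lat. Centre is SW corner plus half of each.
latitude 82.500, longitude 109.000.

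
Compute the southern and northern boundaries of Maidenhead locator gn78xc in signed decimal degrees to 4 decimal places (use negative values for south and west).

48.0833, 48.1250

Field G=6, N=13: +6·20° lon, +13·10° lat → SW at lon -60°, lat 40°.
Square 7, 8: +7·2° lon, +8·1° lat → SW at lon -46°, lat 48°.
Subsquare x=23, c=2: +23·0.0833333° lon, +2·0.0416667° lat → SW at lon -44.0833°, lat 48.0833°.
Cell spans 0.0833333° lon × 0.0416667° lat.
south 48.0833, north 48.1250.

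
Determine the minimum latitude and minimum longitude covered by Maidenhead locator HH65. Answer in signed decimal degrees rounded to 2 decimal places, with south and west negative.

Field H=7, H=7: +7·20° lon, +7·10° lat → SW at lon -40°, lat -20°.
Square 6, 5: +6·2° lon, +5·1° lat → SW at lon -28°, lat -15°.
latitude -15.00, longitude -28.00.

-15.00, -28.00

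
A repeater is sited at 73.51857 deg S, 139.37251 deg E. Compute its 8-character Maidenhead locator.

PB96ql45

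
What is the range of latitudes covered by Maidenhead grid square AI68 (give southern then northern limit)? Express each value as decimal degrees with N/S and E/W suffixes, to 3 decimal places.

2.000° S, 1.000° S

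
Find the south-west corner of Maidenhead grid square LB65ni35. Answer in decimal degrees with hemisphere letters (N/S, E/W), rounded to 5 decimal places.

74.64583° S, 53.10833° E

Field L=11, B=1: +11·20° lon, +1·10° lat → SW at lon 40°, lat -80°.
Square 6, 5: +6·2° lon, +5·1° lat → SW at lon 52°, lat -75°.
Subsquare n=13, i=8: +13·0.0833333° lon, +8·0.0416667° lat → SW at lon 53.0833°, lat -74.6667°.
Extended square 3, 5: +3·0.00833333° lon, +5·0.00416667° lat → SW at lon 53.1083°, lat -74.6458°.
latitude 74.64583° S, longitude 53.10833° E.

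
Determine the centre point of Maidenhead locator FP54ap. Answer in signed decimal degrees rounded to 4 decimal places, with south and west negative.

Field F=5, P=15: +5·20° lon, +15·10° lat → SW at lon -80°, lat 60°.
Square 5, 4: +5·2° lon, +4·1° lat → SW at lon -70°, lat 64°.
Subsquare a=0, p=15: +0·0.0833333° lon, +15·0.0416667° lat → SW at lon -70°, lat 64.625°.
Cell spans 0.0833333° lon × 0.0416667° lat. Centre is SW corner plus half of each.
latitude 64.6458, longitude -69.9583.

64.6458, -69.9583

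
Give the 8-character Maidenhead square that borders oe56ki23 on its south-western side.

OE56ki12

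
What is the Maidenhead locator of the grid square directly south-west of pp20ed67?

Longitude extended square 6; −1 → 5.
Latitude extended square 7; −1 → 6.

PP20ed56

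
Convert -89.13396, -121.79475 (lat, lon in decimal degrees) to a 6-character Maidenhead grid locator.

CA90cu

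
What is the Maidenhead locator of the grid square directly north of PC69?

PD60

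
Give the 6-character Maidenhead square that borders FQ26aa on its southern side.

FQ25ax

Latitude subsquare a = 0; −1 → -1, wraps to 23 = x, carry into square.
Latitude square 6; −1 → 5.
The longitude characters are unchanged.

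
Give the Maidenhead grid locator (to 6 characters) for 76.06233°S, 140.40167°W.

BB93tw

Offset from 180°W / 90°S: lon 39.5983°, lat 13.9377°.
Field: 39.5983/20 → 1 → B, 13.9377/10 → 1 → B; chars BB.
Square: 19.5983/2 → 9, 3.9377/1 → 3; chars 93.
Subsquare: 1.5983/0.0833333 → 19 → t, 0.9377/0.0416667 → 22 → w; chars tw.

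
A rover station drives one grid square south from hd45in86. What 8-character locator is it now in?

Latitude extended square 6; −1 → 5.
The longitude characters are unchanged.

HD45in85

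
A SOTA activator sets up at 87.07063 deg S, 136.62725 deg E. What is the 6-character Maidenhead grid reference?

Add 180° to longitude and 90° to latitude: 316.6273, 2.9294.
Field: 316.6273/20 → 15 → P, 2.9294/10 → 0 → A; chars PA.
Square: 16.6273/2 → 8, 2.9294/1 → 2; chars 82.
Subsquare: 0.6273/0.0833333 → 7 → h, 0.9294/0.0416667 → 22 → w; chars hw.

PA82hw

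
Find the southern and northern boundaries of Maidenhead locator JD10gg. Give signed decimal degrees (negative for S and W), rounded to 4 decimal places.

-59.7500, -59.7083

Field J=9, D=3: +9·20° lon, +3·10° lat → SW at lon 0°, lat -60°.
Square 1, 0: +1·2° lon, +0·1° lat → SW at lon 2°, lat -60°.
Subsquare g=6, g=6: +6·0.0833333° lon, +6·0.0416667° lat → SW at lon 2.5°, lat -59.75°.
Cell spans 0.0833333° lon × 0.0416667° lat.
south -59.7500, north -59.7083.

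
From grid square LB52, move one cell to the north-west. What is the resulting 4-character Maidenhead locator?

LB43

Longitude square 5; −1 → 4.
Latitude square 2; +1 → 3.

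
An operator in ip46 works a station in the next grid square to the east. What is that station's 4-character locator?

Longitude square 4; +1 → 5.
The latitude characters are unchanged.

IP56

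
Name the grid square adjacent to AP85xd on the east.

Longitude subsquare x = 23; +1 → 24, wraps to 0 = a, carry into square.
Longitude square 8; +1 → 9.
The latitude characters are unchanged.

AP95ad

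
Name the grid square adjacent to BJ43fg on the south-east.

BJ43gf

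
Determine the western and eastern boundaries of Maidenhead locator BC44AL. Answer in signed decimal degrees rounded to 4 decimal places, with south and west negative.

-152.0000, -151.9167

Field B=1, C=2: +1·20° lon, +2·10° lat → SW at lon -160°, lat -70°.
Square 4, 4: +4·2° lon, +4·1° lat → SW at lon -152°, lat -66°.
Subsquare a=0, l=11: +0·0.0833333° lon, +11·0.0416667° lat → SW at lon -152°, lat -65.5417°.
Cell spans 0.0833333° lon × 0.0416667° lat.
west -152.0000, east -151.9167.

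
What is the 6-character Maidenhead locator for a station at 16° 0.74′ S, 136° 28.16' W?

Offset from 180°W / 90°S: lon 43.5307°, lat 73.9877°.
Field: lon ⌊43.5307/20⌋ = 2 → C; lat ⌊73.9877/10⌋ = 7 → H.
Square: lon ⌊3.5307/2⌋ = 1; lat ⌊3.9877/1⌋ = 3.
Subsquare: lon ⌊1.5307/0.0833333⌋ = 18 → s; lat ⌊0.9877/0.0416667⌋ = 23 → x.

CH13sx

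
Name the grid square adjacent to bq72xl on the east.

BQ82al

Longitude subsquare x = 23; +1 → 24, wraps to 0 = a, carry into square.
Longitude square 7; +1 → 8.
The latitude characters are unchanged.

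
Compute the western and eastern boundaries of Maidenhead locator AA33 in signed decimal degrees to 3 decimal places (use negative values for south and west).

Field A=0, A=0: +0·20° lon, +0·10° lat → SW at lon -180°, lat -90°.
Square 3, 3: +3·2° lon, +3·1° lat → SW at lon -174°, lat -87°.
Cell spans 2° lon × 1° lat.
west -174.000, east -172.000.

-174.000, -172.000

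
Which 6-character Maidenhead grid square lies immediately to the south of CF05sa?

Latitude subsquare a = 0; −1 → -1, wraps to 23 = x, carry into square.
Latitude square 5; −1 → 4.
The longitude characters are unchanged.

CF04sx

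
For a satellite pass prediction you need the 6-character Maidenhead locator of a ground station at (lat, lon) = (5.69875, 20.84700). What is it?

Shift to the Maidenhead origin (180°W, 90°S): lon 200.8470, lat 95.6988.
Field (20°×10°, letters A–R): lon ⌊200.8470/20⌋ = 10 → K; lat ⌊95.6988/10⌋ = 9 → J.
Square (2°×1°, digits 0–9): lon ⌊0.8470/2⌋ = 0; lat ⌊5.6988/1⌋ = 5.
Subsquare (5′×2.5′, letters a–x): lon ⌊0.8470/0.0833333⌋ = 10 → k; lat ⌊0.6988/0.0416667⌋ = 16 → q.

KJ05kq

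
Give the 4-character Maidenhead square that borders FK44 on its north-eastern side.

Longitude square 4; +1 → 5.
Latitude square 4; +1 → 5.

FK55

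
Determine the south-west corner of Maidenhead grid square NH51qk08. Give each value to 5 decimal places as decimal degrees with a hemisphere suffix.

Field N=13, H=7: +13·20° lon, +7·10° lat → SW at lon 80°, lat -20°.
Square 5, 1: +5·2° lon, +1·1° lat → SW at lon 90°, lat -19°.
Subsquare q=16, k=10: +16·0.0833333° lon, +10·0.0416667° lat → SW at lon 91.3333°, lat -18.5833°.
Extended square 0, 8: +0·0.00833333° lon, +8·0.00416667° lat → SW at lon 91.3333°, lat -18.55°.
latitude 18.55000° S, longitude 91.33333° E.

18.55000° S, 91.33333° E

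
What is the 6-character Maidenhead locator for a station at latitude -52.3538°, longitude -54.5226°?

GD27rp

Offset from 180°W / 90°S: lon 125.4774°, lat 37.6462°.
Field (20°×10°, letters A–R): lon ⌊125.4774/20⌋ = 6 → G; lat ⌊37.6462/10⌋ = 3 → D.
Square (2°×1°, digits 0–9): lon ⌊5.4774/2⌋ = 2; lat ⌊7.6462/1⌋ = 7.
Subsquare (5′×2.5′, letters a–x): lon ⌊1.4774/0.0833333⌋ = 17 → r; lat ⌊0.6462/0.0416667⌋ = 15 → p.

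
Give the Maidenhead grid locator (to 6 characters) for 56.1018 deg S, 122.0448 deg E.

PD13av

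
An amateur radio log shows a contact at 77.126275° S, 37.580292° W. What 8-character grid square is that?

HB12fu09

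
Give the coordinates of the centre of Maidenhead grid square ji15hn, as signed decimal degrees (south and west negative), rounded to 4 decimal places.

-4.4375, 2.6250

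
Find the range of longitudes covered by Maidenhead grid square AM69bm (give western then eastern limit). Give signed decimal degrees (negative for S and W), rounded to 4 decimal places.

-167.9167, -167.8333

Field A=0, M=12: +0·20° lon, +12·10° lat → SW at lon -180°, lat 30°.
Square 6, 9: +6·2° lon, +9·1° lat → SW at lon -168°, lat 39°.
Subsquare b=1, m=12: +1·0.0833333° lon, +12·0.0416667° lat → SW at lon -167.917°, lat 39.5°.
Cell spans 0.0833333° lon × 0.0416667° lat.
west -167.9167, east -167.8333.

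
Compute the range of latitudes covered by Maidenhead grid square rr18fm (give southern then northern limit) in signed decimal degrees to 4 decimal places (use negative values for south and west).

Field R=17, R=17: +17·20° lon, +17·10° lat → SW at lon 160°, lat 80°.
Square 1, 8: +1·2° lon, +8·1° lat → SW at lon 162°, lat 88°.
Subsquare f=5, m=12: +5·0.0833333° lon, +12·0.0416667° lat → SW at lon 162.417°, lat 88.5°.
Cell spans 0.0833333° lon × 0.0416667° lat.
south 88.5000, north 88.5417.

88.5000, 88.5417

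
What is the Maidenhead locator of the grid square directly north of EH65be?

Latitude subsquare e = 4; +1 → 5 = f.
The longitude characters are unchanged.

EH65bf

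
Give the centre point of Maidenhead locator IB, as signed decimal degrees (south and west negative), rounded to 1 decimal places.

Field I=8, B=1: +8·20° lon, +1·10° lat → SW at lon -20°, lat -80°.
Cell spans 20° lon × 10° lat. Centre is SW corner plus half of each.
latitude -75.0, longitude -10.0.

-75.0, -10.0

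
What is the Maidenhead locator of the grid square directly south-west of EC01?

DC90

Longitude square 0; −1 → -1, wraps to 9, carry into field.
Longitude field E = 4; −1 → 3 = D.
Latitude square 1; −1 → 0.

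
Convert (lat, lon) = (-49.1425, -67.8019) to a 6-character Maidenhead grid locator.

FE60cu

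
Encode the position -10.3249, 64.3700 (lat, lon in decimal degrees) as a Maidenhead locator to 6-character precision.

MH29eq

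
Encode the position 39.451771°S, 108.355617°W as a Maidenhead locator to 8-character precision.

DF50tn71

Add 180° to longitude and 90° to latitude: 71.64438, 50.54823.
Field (20°×10°, letters A–R): 71.64438/20 → 3 → D, 50.54823/10 → 5 → F; chars DF.
Square (2°×1°, digits 0–9): 11.64438/2 → 5, 0.54823/1 → 0; chars 50.
Subsquare (5′×2.5′, letters a–x): 1.64438/0.0833333 → 19 → t, 0.54823/0.0416667 → 13 → n; chars tn.
Extended square (30″×15″, digits 0–9): 0.06105/0.00833333 → 7, 0.00656/0.00416667 → 1; chars 71.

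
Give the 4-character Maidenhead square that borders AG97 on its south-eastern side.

BG06

Longitude square 9; +1 → 10, wraps to 0, carry into field.
Longitude field A = 0; +1 → 1 = B.
Latitude square 7; −1 → 6.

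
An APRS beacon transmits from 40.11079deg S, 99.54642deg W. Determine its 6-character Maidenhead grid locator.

EE09fv

Add 180° to longitude and 90° to latitude: 80.4536, 49.8892.
Field: 80.4536/20 → 4 → E, 49.8892/10 → 4 → E; chars EE.
Square: 0.4536/2 → 0, 9.8892/1 → 9; chars 09.
Subsquare: 0.4536/0.0833333 → 5 → f, 0.8892/0.0416667 → 21 → v; chars fv.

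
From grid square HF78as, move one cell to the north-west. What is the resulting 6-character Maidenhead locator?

Longitude subsquare a = 0; −1 → -1, wraps to 23 = x, carry into square.
Longitude square 7; −1 → 6.
Latitude subsquare s = 18; +1 → 19 = t.

HF68xt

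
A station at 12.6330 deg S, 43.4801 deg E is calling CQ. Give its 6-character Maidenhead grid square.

Add 180° to longitude and 90° to latitude: 223.4801, 77.3670.
Field: 223.4801/20 → 11 → L, 77.3670/10 → 7 → H; chars LH.
Square: 3.4801/2 → 1, 7.3670/1 → 7; chars 17.
Subsquare: 1.4801/0.0833333 → 17 → r, 0.3670/0.0416667 → 8 → i; chars ri.

LH17ri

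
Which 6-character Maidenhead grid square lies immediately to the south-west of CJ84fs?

Longitude subsquare f = 5; −1 → 4 = e.
Latitude subsquare s = 18; −1 → 17 = r.

CJ84er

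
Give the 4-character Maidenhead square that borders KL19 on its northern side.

KM10

Latitude square 9; +1 → 10, wraps to 0, carry into field.
Latitude field L = 11; +1 → 12 = M.
The longitude characters are unchanged.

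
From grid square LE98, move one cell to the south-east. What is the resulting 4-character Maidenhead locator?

ME07

Longitude square 9; +1 → 10, wraps to 0, carry into field.
Longitude field L = 11; +1 → 12 = M.
Latitude square 8; −1 → 7.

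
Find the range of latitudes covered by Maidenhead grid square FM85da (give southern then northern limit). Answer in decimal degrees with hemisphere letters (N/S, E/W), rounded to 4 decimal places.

35.0000° N, 35.0417° N

Field F=5, M=12: +5·20° lon, +12·10° lat → SW at lon -80°, lat 30°.
Square 8, 5: +8·2° lon, +5·1° lat → SW at lon -64°, lat 35°.
Subsquare d=3, a=0: +3·0.0833333° lon, +0·0.0416667° lat → SW at lon -63.75°, lat 35°.
Cell spans 0.0833333° lon × 0.0416667° lat.
south 35.0000° N, north 35.0417° N.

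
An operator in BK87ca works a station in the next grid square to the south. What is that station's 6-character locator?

BK86cx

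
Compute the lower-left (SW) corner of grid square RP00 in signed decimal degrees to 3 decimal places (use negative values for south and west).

60.000, 160.000

Field R=17, P=15: +17·20° lon, +15·10° lat → SW at lon 160°, lat 60°.
Square 0, 0: +0·2° lon, +0·1° lat → SW at lon 160°, lat 60°.
latitude 60.000, longitude 160.000.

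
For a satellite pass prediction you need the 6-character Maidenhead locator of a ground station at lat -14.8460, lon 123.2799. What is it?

Add 180° to longitude and 90° to latitude: 303.2799, 75.1540.
Field: lon ⌊303.2799/20⌋ = 15 → P; lat ⌊75.1540/10⌋ = 7 → H.
Square: lon ⌊3.2799/2⌋ = 1; lat ⌊5.1540/1⌋ = 5.
Subsquare: lon ⌊1.2799/0.0833333⌋ = 15 → p; lat ⌊0.1540/0.0416667⌋ = 3 → d.

PH15pd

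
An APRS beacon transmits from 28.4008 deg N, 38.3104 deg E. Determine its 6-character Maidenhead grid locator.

KL98dj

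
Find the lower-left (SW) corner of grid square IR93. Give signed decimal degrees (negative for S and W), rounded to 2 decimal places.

Field I=8, R=17: +8·20° lon, +17·10° lat → SW at lon -20°, lat 80°.
Square 9, 3: +9·2° lon, +3·1° lat → SW at lon -2°, lat 83°.
latitude 83.00, longitude -2.00.

83.00, -2.00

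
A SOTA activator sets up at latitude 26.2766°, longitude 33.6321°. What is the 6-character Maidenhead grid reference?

Add 180° to longitude and 90° to latitude: 213.6321, 116.2766.
Field: 213.6321/20 → 10 → K, 116.2766/10 → 11 → L; chars KL.
Square: 13.6321/2 → 6, 6.2766/1 → 6; chars 66.
Subsquare: 1.6321/0.0833333 → 19 → t, 0.2766/0.0416667 → 6 → g; chars tg.

KL66tg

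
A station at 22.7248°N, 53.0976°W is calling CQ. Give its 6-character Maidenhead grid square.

GL32kr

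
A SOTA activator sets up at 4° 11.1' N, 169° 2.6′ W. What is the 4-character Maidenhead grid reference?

AJ54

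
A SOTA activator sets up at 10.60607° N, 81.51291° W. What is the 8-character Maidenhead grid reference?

EK90fo85

Offset from 180°W / 90°S: lon 98.48709°, lat 100.60607°.
Field (20°×10°, letters A–R): 98.48709/20 → 4 → E, 100.60607/10 → 10 → K; chars EK.
Square (2°×1°, digits 0–9): 18.48709/2 → 9, 0.60607/1 → 0; chars 90.
Subsquare (5′×2.5′, letters a–x): 0.48709/0.0833333 → 5 → f, 0.60607/0.0416667 → 14 → o; chars fo.
Extended square (30″×15″, digits 0–9): 0.07042/0.00833333 → 8, 0.02274/0.00416667 → 5; chars 85.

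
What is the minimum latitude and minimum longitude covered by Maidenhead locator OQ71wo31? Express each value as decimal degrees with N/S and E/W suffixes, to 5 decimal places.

71.58750° N, 115.85833° E

Field O=14, Q=16: +14·20° lon, +16·10° lat → SW at lon 100°, lat 70°.
Square 7, 1: +7·2° lon, +1·1° lat → SW at lon 114°, lat 71°.
Subsquare w=22, o=14: +22·0.0833333° lon, +14·0.0416667° lat → SW at lon 115.833°, lat 71.5833°.
Extended square 3, 1: +3·0.00833333° lon, +1·0.00416667° lat → SW at lon 115.858°, lat 71.5875°.
latitude 71.58750° N, longitude 115.85833° E.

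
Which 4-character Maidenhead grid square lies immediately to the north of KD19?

KE10

Latitude square 9; +1 → 10, wraps to 0, carry into field.
Latitude field D = 3; +1 → 4 = E.
The longitude characters are unchanged.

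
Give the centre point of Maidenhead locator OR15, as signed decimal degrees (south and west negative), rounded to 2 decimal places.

85.50, 103.00

Field O=14, R=17: +14·20° lon, +17·10° lat → SW at lon 100°, lat 80°.
Square 1, 5: +1·2° lon, +5·1° lat → SW at lon 102°, lat 85°.
Cell spans 2° lon × 1° lat. Centre is SW corner plus half of each.
latitude 85.50, longitude 103.00.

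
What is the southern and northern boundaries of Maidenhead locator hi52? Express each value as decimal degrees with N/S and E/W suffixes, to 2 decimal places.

Field H=7, I=8: +7·20° lon, +8·10° lat → SW at lon -40°, lat -10°.
Square 5, 2: +5·2° lon, +2·1° lat → SW at lon -30°, lat -8°.
Cell spans 2° lon × 1° lat.
south 8.00° S, north 7.00° S.

8.00° S, 7.00° S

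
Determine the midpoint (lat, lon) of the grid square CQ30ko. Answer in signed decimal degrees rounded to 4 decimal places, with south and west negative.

70.6042, -133.1250

Field C=2, Q=16: +2·20° lon, +16·10° lat → SW at lon -140°, lat 70°.
Square 3, 0: +3·2° lon, +0·1° lat → SW at lon -134°, lat 70°.
Subsquare k=10, o=14: +10·0.0833333° lon, +14·0.0416667° lat → SW at lon -133.167°, lat 70.5833°.
Cell spans 0.0833333° lon × 0.0416667° lat. Centre is SW corner plus half of each.
latitude 70.6042, longitude -133.1250.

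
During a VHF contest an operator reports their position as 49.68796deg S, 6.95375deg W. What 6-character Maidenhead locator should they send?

IE60mh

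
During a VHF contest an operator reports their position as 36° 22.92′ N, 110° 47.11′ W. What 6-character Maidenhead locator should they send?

Shift to the Maidenhead origin (180°W, 90°S): lon 69.2148, lat 126.3820.
Field: 69.2148/20 → 3 → D, 126.3820/10 → 12 → M; chars DM.
Square: 9.2148/2 → 4, 6.3820/1 → 6; chars 46.
Subsquare: 1.2148/0.0833333 → 14 → o, 0.3820/0.0416667 → 9 → j; chars oj.

DM46oj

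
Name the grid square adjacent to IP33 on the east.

IP43

Longitude square 3; +1 → 4.
The latitude characters are unchanged.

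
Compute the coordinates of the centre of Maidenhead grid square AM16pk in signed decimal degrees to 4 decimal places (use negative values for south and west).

36.4375, -176.7083

Field A=0, M=12: +0·20° lon, +12·10° lat → SW at lon -180°, lat 30°.
Square 1, 6: +1·2° lon, +6·1° lat → SW at lon -178°, lat 36°.
Subsquare p=15, k=10: +15·0.0833333° lon, +10·0.0416667° lat → SW at lon -176.75°, lat 36.4167°.
Cell spans 0.0833333° lon × 0.0416667° lat. Centre is SW corner plus half of each.
latitude 36.4375, longitude -176.7083.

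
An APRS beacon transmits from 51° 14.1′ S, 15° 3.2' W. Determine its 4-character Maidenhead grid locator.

ID28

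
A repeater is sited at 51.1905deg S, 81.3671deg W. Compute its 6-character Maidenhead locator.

ED98ht

Offset from 180°W / 90°S: lon 98.6329°, lat 38.8095°.
Field: 98.6329/20 → 4 → E, 38.8095/10 → 3 → D; chars ED.
Square: 18.6329/2 → 9, 8.8095/1 → 8; chars 98.
Subsquare: 0.6329/0.0833333 → 7 → h, 0.8095/0.0416667 → 19 → t; chars ht.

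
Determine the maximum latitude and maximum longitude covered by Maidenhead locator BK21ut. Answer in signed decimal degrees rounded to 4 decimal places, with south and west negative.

11.8333, -154.2500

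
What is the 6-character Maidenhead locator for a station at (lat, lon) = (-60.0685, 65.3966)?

MC29qw

Shift to the Maidenhead origin (180°W, 90°S): lon 245.3966, lat 29.9315.
Field: 245.3966/20 → 12 → M, 29.9315/10 → 2 → C; chars MC.
Square: 5.3966/2 → 2, 9.9315/1 → 9; chars 29.
Subsquare: 1.3966/0.0833333 → 16 → q, 0.9315/0.0416667 → 22 → w; chars qw.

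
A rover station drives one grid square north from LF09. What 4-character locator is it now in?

LG00

Latitude square 9; +1 → 10, wraps to 0, carry into field.
Latitude field F = 5; +1 → 6 = G.
The longitude characters are unchanged.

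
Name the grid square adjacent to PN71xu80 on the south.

PN71xt89

Latitude extended square 0; −1 → -1, wraps to 9, carry into subsquare.
Latitude subsquare u = 20; −1 → 19 = t.
The longitude characters are unchanged.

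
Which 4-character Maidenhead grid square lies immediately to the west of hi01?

Longitude square 0; −1 → -1, wraps to 9, carry into field.
Longitude field H = 7; −1 → 6 = G.
The latitude characters are unchanged.

GI91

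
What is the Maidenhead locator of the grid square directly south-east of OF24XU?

OF34at

Longitude subsquare x = 23; +1 → 24, wraps to 0 = a, carry into square.
Longitude square 2; +1 → 3.
Latitude subsquare u = 20; −1 → 19 = t.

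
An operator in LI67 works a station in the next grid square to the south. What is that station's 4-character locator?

LI66

Latitude square 7; −1 → 6.
The longitude characters are unchanged.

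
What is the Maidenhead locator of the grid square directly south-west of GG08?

FG97

Longitude square 0; −1 → -1, wraps to 9, carry into field.
Longitude field G = 6; −1 → 5 = F.
Latitude square 8; −1 → 7.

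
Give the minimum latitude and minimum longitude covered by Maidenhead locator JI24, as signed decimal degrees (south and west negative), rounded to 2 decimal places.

Field J=9, I=8: +9·20° lon, +8·10° lat → SW at lon 0°, lat -10°.
Square 2, 4: +2·2° lon, +4·1° lat → SW at lon 4°, lat -6°.
latitude -6.00, longitude 4.00.

-6.00, 4.00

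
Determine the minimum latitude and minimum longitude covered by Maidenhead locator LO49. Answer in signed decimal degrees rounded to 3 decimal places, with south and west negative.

Field L=11, O=14: +11·20° lon, +14·10° lat → SW at lon 40°, lat 50°.
Square 4, 9: +4·2° lon, +9·1° lat → SW at lon 48°, lat 59°.
latitude 59.000, longitude 48.000.

59.000, 48.000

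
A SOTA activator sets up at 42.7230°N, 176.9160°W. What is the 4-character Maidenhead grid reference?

AN12

Shift to the Maidenhead origin (180°W, 90°S): lon 3.08, lat 132.72.
Field: lon ⌊3.08/20⌋ = 0 → A; lat ⌊132.72/10⌋ = 13 → N.
Square: lon ⌊3.08/2⌋ = 1; lat ⌊2.72/1⌋ = 2.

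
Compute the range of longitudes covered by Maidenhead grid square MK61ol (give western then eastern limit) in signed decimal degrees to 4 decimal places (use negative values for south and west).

73.1667, 73.2500

Field M=12, K=10: +12·20° lon, +10·10° lat → SW at lon 60°, lat 10°.
Square 6, 1: +6·2° lon, +1·1° lat → SW at lon 72°, lat 11°.
Subsquare o=14, l=11: +14·0.0833333° lon, +11·0.0416667° lat → SW at lon 73.1667°, lat 11.4583°.
Cell spans 0.0833333° lon × 0.0416667° lat.
west 73.1667, east 73.2500.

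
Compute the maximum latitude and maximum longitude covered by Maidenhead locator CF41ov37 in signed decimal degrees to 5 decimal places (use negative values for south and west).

Field C=2, F=5: +2·20° lon, +5·10° lat → SW at lon -140°, lat -40°.
Square 4, 1: +4·2° lon, +1·1° lat → SW at lon -132°, lat -39°.
Subsquare o=14, v=21: +14·0.0833333° lon, +21·0.0416667° lat → SW at lon -130.833°, lat -38.125°.
Extended square 3, 7: +3·0.00833333° lon, +7·0.00416667° lat → SW at lon -130.808°, lat -38.0958°.
Cell spans 0.00833333° lon × 0.00416667° lat. NE corner is SW corner plus one full cell.
latitude -38.09167, longitude -130.80000.

-38.09167, -130.80000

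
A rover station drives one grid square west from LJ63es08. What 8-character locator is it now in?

LJ63ds98

Longitude extended square 0; −1 → -1, wraps to 9, carry into subsquare.
Longitude subsquare e = 4; −1 → 3 = d.
The latitude characters are unchanged.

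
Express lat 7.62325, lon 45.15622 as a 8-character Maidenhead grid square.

Shift to the Maidenhead origin (180°W, 90°S): lon 225.15622, lat 97.62325.
Field: lon ⌊225.15622/20⌋ = 11 → L; lat ⌊97.62325/10⌋ = 9 → J.
Square: lon ⌊5.15622/2⌋ = 2; lat ⌊7.62325/1⌋ = 7.
Subsquare: lon ⌊1.15622/0.0833333⌋ = 13 → n; lat ⌊0.62325/0.0416667⌋ = 14 → o.
Extended square: lon ⌊0.07289/0.00833333⌋ = 8; lat ⌊0.03992/0.00416667⌋ = 9.

LJ27no89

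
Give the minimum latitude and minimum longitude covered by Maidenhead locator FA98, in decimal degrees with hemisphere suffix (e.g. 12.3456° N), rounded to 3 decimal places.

Field F=5, A=0: +5·20° lon, +0·10° lat → SW at lon -80°, lat -90°.
Square 9, 8: +9·2° lon, +8·1° lat → SW at lon -62°, lat -82°.
latitude 82.000° S, longitude 62.000° W.

82.000° S, 62.000° W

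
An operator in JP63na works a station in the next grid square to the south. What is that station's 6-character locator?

Latitude subsquare a = 0; −1 → -1, wraps to 23 = x, carry into square.
Latitude square 3; −1 → 2.
The longitude characters are unchanged.

JP62nx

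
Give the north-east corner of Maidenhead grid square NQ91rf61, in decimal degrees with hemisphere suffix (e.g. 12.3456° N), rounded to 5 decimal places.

71.21667° N, 99.47500° E

Field N=13, Q=16: +13·20° lon, +16·10° lat → SW at lon 80°, lat 70°.
Square 9, 1: +9·2° lon, +1·1° lat → SW at lon 98°, lat 71°.
Subsquare r=17, f=5: +17·0.0833333° lon, +5·0.0416667° lat → SW at lon 99.4167°, lat 71.2083°.
Extended square 6, 1: +6·0.00833333° lon, +1·0.00416667° lat → SW at lon 99.4667°, lat 71.2125°.
Cell spans 0.00833333° lon × 0.00416667° lat. NE corner is SW corner plus one full cell.
latitude 71.21667° N, longitude 99.47500° E.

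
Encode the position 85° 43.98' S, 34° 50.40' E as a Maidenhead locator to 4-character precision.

KA74

Offset from 180°W / 90°S: lon 214.84°, lat 4.27°.
Field: 214.84/20 → 10 → K, 4.27/10 → 0 → A; chars KA.
Square: 14.84/2 → 7, 4.27/1 → 4; chars 74.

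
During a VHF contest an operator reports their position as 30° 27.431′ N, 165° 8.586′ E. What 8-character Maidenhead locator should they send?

RM20nk79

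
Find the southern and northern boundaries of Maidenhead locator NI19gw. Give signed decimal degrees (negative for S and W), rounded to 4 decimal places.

-0.0833, -0.0417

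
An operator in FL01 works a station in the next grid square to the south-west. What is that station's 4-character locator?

Longitude square 0; −1 → -1, wraps to 9, carry into field.
Longitude field F = 5; −1 → 4 = E.
Latitude square 1; −1 → 0.

EL90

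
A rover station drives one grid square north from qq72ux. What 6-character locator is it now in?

QQ73ua

Latitude subsquare x = 23; +1 → 24, wraps to 0 = a, carry into square.
Latitude square 2; +1 → 3.
The longitude characters are unchanged.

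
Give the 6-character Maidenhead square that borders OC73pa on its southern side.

OC72px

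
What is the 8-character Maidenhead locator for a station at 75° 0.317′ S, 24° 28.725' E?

Offset from 180°W / 90°S: lon 204.47875°, lat 14.99472°.
Field (20°×10°, letters A–R): lon ⌊204.47875/20⌋ = 10 → K; lat ⌊14.99472/10⌋ = 1 → B.
Square (2°×1°, digits 0–9): lon ⌊4.47875/2⌋ = 2; lat ⌊4.99472/1⌋ = 4.
Subsquare (5′×2.5′, letters a–x): lon ⌊0.47875/0.0833333⌋ = 5 → f; lat ⌊0.99472/0.0416667⌋ = 23 → x.
Extended square (30″×15″, digits 0–9): lon ⌊0.06208/0.00833333⌋ = 7; lat ⌊0.03638/0.00416667⌋ = 8.

KB24fx78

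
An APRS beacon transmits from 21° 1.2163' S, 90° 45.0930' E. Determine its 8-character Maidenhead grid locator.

NG58jx05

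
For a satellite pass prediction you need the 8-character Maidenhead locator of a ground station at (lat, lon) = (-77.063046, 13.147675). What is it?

Add 180° to longitude and 90° to latitude: 193.14767, 12.93695.
Field (20°×10°, letters A–R): lon ⌊193.14767/20⌋ = 9 → J; lat ⌊12.93695/10⌋ = 1 → B.
Square (2°×1°, digits 0–9): lon ⌊13.14767/2⌋ = 6; lat ⌊2.93695/1⌋ = 2.
Subsquare (5′×2.5′, letters a–x): lon ⌊1.14767/0.0833333⌋ = 13 → n; lat ⌊0.93695/0.0416667⌋ = 22 → w.
Extended square (30″×15″, digits 0–9): lon ⌊0.06434/0.00833333⌋ = 7; lat ⌊0.02029/0.00416667⌋ = 4.

JB62nw74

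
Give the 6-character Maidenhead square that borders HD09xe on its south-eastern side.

Longitude subsquare x = 23; +1 → 24, wraps to 0 = a, carry into square.
Longitude square 0; +1 → 1.
Latitude subsquare e = 4; −1 → 3 = d.

HD19ad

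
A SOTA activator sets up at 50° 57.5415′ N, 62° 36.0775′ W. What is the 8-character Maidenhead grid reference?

Offset from 180°W / 90°S: lon 117.39871°, lat 140.95902°.
Field: lon ⌊117.39871/20⌋ = 5 → F; lat ⌊140.95902/10⌋ = 14 → O.
Square: lon ⌊17.39871/2⌋ = 8; lat ⌊0.95902/1⌋ = 0.
Subsquare: lon ⌊1.39871/0.0833333⌋ = 16 → q; lat ⌊0.95902/0.0416667⌋ = 23 → x.
Extended square: lon ⌊0.06537/0.00833333⌋ = 7; lat ⌊0.00069/0.00416667⌋ = 0.

FO80qx70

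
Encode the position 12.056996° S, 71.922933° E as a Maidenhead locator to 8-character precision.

MH57xw06

Offset from 180°W / 90°S: lon 251.92293°, lat 77.94300°.
Field (20°×10°, letters A–R): lon ⌊251.92293/20⌋ = 12 → M; lat ⌊77.94300/10⌋ = 7 → H.
Square (2°×1°, digits 0–9): lon ⌊11.92293/2⌋ = 5; lat ⌊7.94300/1⌋ = 7.
Subsquare (5′×2.5′, letters a–x): lon ⌊1.92293/0.0833333⌋ = 23 → x; lat ⌊0.94300/0.0416667⌋ = 22 → w.
Extended square (30″×15″, digits 0–9): lon ⌊0.00627/0.00833333⌋ = 0; lat ⌊0.02634/0.00416667⌋ = 6.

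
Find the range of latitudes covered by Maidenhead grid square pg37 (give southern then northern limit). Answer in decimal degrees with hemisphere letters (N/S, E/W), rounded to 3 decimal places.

Field P=15, G=6: +15·20° lon, +6·10° lat → SW at lon 120°, lat -30°.
Square 3, 7: +3·2° lon, +7·1° lat → SW at lon 126°, lat -23°.
Cell spans 2° lon × 1° lat.
south 23.000° S, north 22.000° S.

23.000° S, 22.000° S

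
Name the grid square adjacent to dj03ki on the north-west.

Longitude subsquare k = 10; −1 → 9 = j.
Latitude subsquare i = 8; +1 → 9 = j.

DJ03jj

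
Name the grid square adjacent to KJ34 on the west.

Longitude square 3; −1 → 2.
The latitude characters are unchanged.

KJ24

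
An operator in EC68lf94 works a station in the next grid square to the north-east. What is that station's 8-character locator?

EC68mf05

Longitude extended square 9; +1 → 10, wraps to 0, carry into subsquare.
Longitude subsquare l = 11; +1 → 12 = m.
Latitude extended square 4; +1 → 5.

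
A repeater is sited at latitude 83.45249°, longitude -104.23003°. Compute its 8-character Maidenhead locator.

DR73vk28

Add 180° to longitude and 90° to latitude: 75.76997, 173.45249.
Field: lon ⌊75.76997/20⌋ = 3 → D; lat ⌊173.45249/10⌋ = 17 → R.
Square: lon ⌊15.76997/2⌋ = 7; lat ⌊3.45249/1⌋ = 3.
Subsquare: lon ⌊1.76997/0.0833333⌋ = 21 → v; lat ⌊0.45249/0.0416667⌋ = 10 → k.
Extended square: lon ⌊0.01997/0.00833333⌋ = 2; lat ⌊0.03582/0.00416667⌋ = 8.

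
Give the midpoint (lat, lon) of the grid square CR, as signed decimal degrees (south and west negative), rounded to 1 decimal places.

85.0, -130.0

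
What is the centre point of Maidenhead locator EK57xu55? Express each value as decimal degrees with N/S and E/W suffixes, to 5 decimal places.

Field E=4, K=10: +4·20° lon, +10·10° lat → SW at lon -100°, lat 10°.
Square 5, 7: +5·2° lon, +7·1° lat → SW at lon -90°, lat 17°.
Subsquare x=23, u=20: +23·0.0833333° lon, +20·0.0416667° lat → SW at lon -88.0833°, lat 17.8333°.
Extended square 5, 5: +5·0.00833333° lon, +5·0.00416667° lat → SW at lon -88.0417°, lat 17.8542°.
Cell spans 0.00833333° lon × 0.00416667° lat. Centre is SW corner plus half of each.
latitude 17.85625° N, longitude 88.03750° W.

17.85625° N, 88.03750° W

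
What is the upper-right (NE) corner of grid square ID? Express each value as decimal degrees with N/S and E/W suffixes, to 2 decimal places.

50.00° S, 0.00° E

Field I=8, D=3: +8·20° lon, +3·10° lat → SW at lon -20°, lat -60°.
Cell spans 20° lon × 10° lat. NE corner is SW corner plus one full cell.
latitude 50.00° S, longitude 0.00° E.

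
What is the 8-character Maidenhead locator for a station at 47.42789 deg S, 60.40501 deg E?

Shift to the Maidenhead origin (180°W, 90°S): lon 240.40501, lat 42.57211.
Field: lon ⌊240.40501/20⌋ = 12 → M; lat ⌊42.57211/10⌋ = 4 → E.
Square: lon ⌊0.40501/2⌋ = 0; lat ⌊2.57211/1⌋ = 2.
Subsquare: lon ⌊0.40501/0.0833333⌋ = 4 → e; lat ⌊0.57211/0.0416667⌋ = 13 → n.
Extended square: lon ⌊0.07168/0.00833333⌋ = 8; lat ⌊0.03044/0.00416667⌋ = 7.

ME02en87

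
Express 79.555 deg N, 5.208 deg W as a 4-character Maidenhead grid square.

Offset from 180°W / 90°S: lon 174.79°, lat 169.56°.
Field: lon ⌊174.79/20⌋ = 8 → I; lat ⌊169.56/10⌋ = 16 → Q.
Square: lon ⌊14.79/2⌋ = 7; lat ⌊9.56/1⌋ = 9.

IQ79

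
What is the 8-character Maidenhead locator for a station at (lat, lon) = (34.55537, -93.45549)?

EM34gn53

Add 180° to longitude and 90° to latitude: 86.54451, 124.55537.
Field: 86.54451/20 → 4 → E, 124.55537/10 → 12 → M; chars EM.
Square: 6.54451/2 → 3, 4.55537/1 → 4; chars 34.
Subsquare: 0.54451/0.0833333 → 6 → g, 0.55537/0.0416667 → 13 → n; chars gn.
Extended square: 0.04451/0.00833333 → 5, 0.01370/0.00416667 → 3; chars 53.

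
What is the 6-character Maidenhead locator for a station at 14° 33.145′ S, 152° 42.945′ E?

Shift to the Maidenhead origin (180°W, 90°S): lon 332.7158, lat 75.4476.
Field: lon ⌊332.7158/20⌋ = 16 → Q; lat ⌊75.4476/10⌋ = 7 → H.
Square: lon ⌊12.7158/2⌋ = 6; lat ⌊5.4476/1⌋ = 5.
Subsquare: lon ⌊0.7158/0.0833333⌋ = 8 → i; lat ⌊0.4476/0.0416667⌋ = 10 → k.

QH65ik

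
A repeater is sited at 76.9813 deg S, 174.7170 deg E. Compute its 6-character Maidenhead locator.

RB73ia

Shift to the Maidenhead origin (180°W, 90°S): lon 354.7170, lat 13.0187.
Field (20°×10°, letters A–R): 354.7170/20 → 17 → R, 13.0187/10 → 1 → B; chars RB.
Square (2°×1°, digits 0–9): 14.7170/2 → 7, 3.0187/1 → 3; chars 73.
Subsquare (5′×2.5′, letters a–x): 0.7170/0.0833333 → 8 → i, 0.0187/0.0416667 → 0 → a; chars ia.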